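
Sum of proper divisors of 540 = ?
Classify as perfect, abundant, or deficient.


Proper divisors: 1, 2, 3, 4, 5, 6, 9, 10, 12, 15, 18, 20, 27, 30, 36, 45, 54, 60, 90, 108, 135, 180, 270
Sum = 1 + 2 + 3 + 4 + 5 + 6 + 9 + 10 + 12 + 15 + 18 + 20 + 27 + 30 + 36 + 45 + 54 + 60 + 90 + 108 + 135 + 180 + 270 = 1140
1140 > 540 → abundant

s(540) = 1140 (abundant)


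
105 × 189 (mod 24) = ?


105 × 189 = 19845
19845 mod 24 = 21


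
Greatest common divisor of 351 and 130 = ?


351 = 2 * 130 + 91
130 = 1 * 91 + 39
91 = 2 * 39 + 13
39 = 3 * 13 + 0
GCD = 13


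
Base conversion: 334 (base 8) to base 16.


334 (base 8) = 220 (decimal)
220 (decimal) = DC (base 16)


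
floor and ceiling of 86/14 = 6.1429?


86/14 = 6.1429
floor = 6
ceil = 7

floor = 6, ceil = 7


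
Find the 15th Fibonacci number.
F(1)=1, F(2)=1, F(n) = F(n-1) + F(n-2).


Sequence: 1, 1, 2, 3, 5, 8, 13, 21, 34, 55, 89, 144, 233, 377, 610
F(15) = 610


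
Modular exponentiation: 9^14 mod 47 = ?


9^1 mod 47 = 9
9^2 mod 47 = 34
9^3 mod 47 = 24
9^4 mod 47 = 28
9^5 mod 47 = 17
9^6 mod 47 = 12
9^7 mod 47 = 14
9^8 mod 47 = 32
9^9 mod 47 = 6
9^10 mod 47 = 7
9^11 mod 47 = 16
9^12 mod 47 = 3
9^13 mod 47 = 27
9^14 mod 47 = 8


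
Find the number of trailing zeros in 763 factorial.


floor(763/5) = 152
floor(763/25) = 30
floor(763/125) = 6
floor(763/625) = 1
Total = 189

189 trailing zeros


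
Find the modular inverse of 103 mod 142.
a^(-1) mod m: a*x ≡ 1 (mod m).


Use the extended Euclidean algorithm on (142, 103); each row r = 142*s + 103*t:
r=142, s=1, t=0
r=103, s=0, t=1
q=1: r=39, s=1, t=-1   [142*(1) + 103*(-1) = 39]
q=2: r=25, s=-2, t=3   [142*(-2) + 103*(3) = 25]
q=1: r=14, s=3, t=-4   [142*(3) + 103*(-4) = 14]
q=1: r=11, s=-5, t=7   [142*(-5) + 103*(7) = 11]
q=1: r=3, s=8, t=-11   [142*(8) + 103*(-11) = 3]
q=3: r=2, s=-29, t=40   [142*(-29) + 103*(40) = 2]
q=1: r=1, s=37, t=-51   [142*(37) + 103*(-51) = 1]
q=2: r=0, s=-103, t=142   [142*(-103) + 103*(142) = 0]
GCD = 1 with t = -51, so 103*(-51) ≡ 1 (mod 142)
Inverse = -51 mod 142 = 91
Check: 103 * 91 = 9373 ≡ 1 (mod 142)

103^(-1) ≡ 91 (mod 142)


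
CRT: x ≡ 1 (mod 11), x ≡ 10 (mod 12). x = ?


M = 11*12 = 132
M1 = M/11 = 12, M2 = M/12 = 11
M1^(-1) mod 11 = 1, M2^(-1) mod 12 = 11
x = 1*12*1 + 10*11*11 = 1222
1222 mod 132 = 34
Check: 34 mod 11 = 1 ✓, 34 mod 12 = 10 ✓

x ≡ 34 (mod 132)


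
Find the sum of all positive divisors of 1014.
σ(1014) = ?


Divisors of 1014: 1, 2, 3, 6, 13, 26, 39, 78, 169, 338, 507, 1014
Sum = 1 + 2 + 3 + 6 + 13 + 26 + 39 + 78 + 169 + 338 + 507 + 1014 = 2196

σ(1014) = 2196


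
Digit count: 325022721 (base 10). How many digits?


325022721 has 9 digits in base 10
floor(log10(325022721)) + 1 = floor(8.5119) + 1 = 9

9 digits (base 10)


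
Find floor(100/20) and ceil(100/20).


100/20 = 5.0000
floor = 5
ceil = 5

floor = 5, ceil = 5


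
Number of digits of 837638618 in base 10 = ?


837638618 has 9 digits in base 10
floor(log10(837638618)) + 1 = floor(8.9231) + 1 = 9

9 digits (base 10)


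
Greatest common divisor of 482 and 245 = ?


482 = 1 * 245 + 237
245 = 1 * 237 + 8
237 = 29 * 8 + 5
8 = 1 * 5 + 3
5 = 1 * 3 + 2
3 = 1 * 2 + 1
2 = 2 * 1 + 0
GCD = 1


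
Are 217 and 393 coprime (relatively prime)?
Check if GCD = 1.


Euclidean algorithm:
393 = 1 * 217 + 176
217 = 1 * 176 + 41
176 = 4 * 41 + 12
41 = 3 * 12 + 5
12 = 2 * 5 + 2
5 = 2 * 2 + 1
2 = 2 * 1 + 0
GCD(217, 393) = 1

Yes, coprime (GCD = 1)


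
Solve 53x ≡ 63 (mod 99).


GCD(53, 99) = 1, unique solution
a^(-1) mod 99 = 71
x = 71 * 63 mod 99 = 18

x ≡ 18 (mod 99)


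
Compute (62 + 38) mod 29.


62 + 38 = 100
100 mod 29 = 13


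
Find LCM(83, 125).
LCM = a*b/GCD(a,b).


GCD(83, 125) = 1
LCM = 83*125/1 = 10375/1 = 10375

LCM = 10375


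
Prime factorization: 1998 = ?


1998 / 2 = 999
999 / 3 = 333
333 / 3 = 111
111 / 3 = 37
37 / 37 = 1
1998 = 2 × 3^3 × 37


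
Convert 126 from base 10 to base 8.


126 (base 10) = 126 (decimal)
126 (decimal) = 176 (base 8)


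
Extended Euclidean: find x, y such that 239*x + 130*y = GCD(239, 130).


Tabular extended Euclidean (each row: r = 239*s + 130*t):
r=239, s=1, t=0
r=130, s=0, t=1
q=1: r=109, s=1, t=-1   [239*(1) + 130*(-1) = 109]
q=1: r=21, s=-1, t=2   [239*(-1) + 130*(2) = 21]
q=5: r=4, s=6, t=-11   [239*(6) + 130*(-11) = 4]
q=5: r=1, s=-31, t=57   [239*(-31) + 130*(57) = 1]
q=4: r=0, s=130, t=-239   [239*(130) + 130*(-239) = 0]
GCD = 1; from the row with r=1: x=-31, y=57
Check: 239*(-31) + 130*(57) = -7409 + 7410 = 1

GCD = 1, x = -31, y = 57


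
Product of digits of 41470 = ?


4 × 1 × 4 × 7 × 0 = 0


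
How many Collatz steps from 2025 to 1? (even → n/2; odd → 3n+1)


2025 → 6076 → 3038 → 1519 → 4558 → 2279 → 6838 → 3419 → 10258 → 5129 → 15388 → 7694 → 3847 → 11542 → 5771 → 17314 → 8657 → 25972 → 12986 → 6493 → 19480 → 9740 → 4870 → 2435 → 7306 → 3653 → 10960 → 5480 → 2740 → 1370 → 685 → 2056 → 1028 → 514 → 257 → 772 → 386 → 193 → 580 → 290 → 145 → 436 → 218 → 109 → 328 → 164 → 82 → 41 → 124 → 62 → 31 → 94 → 47 → 142 → 71 → 214 → 107 → 322 → 161 → 484 → 242 → 121 → 364 → 182 → 91 → 274 → 137 → 412 → 206 → 103 → 310 → 155 → 466 → 233 → 700 → 350 → 175 → 526 → 263 → 790 → 395 → 1186 → 593 → 1780 → 890 → 445 → 1336 → 668 → 334 → 167 → 502 → 251 → 754 → 377 → 1132 → 566 → 283 → 850 → 425 → 1276 → 638 → 319 → 958 → 479 → 1438 → 719 → 2158 → 1079 → 3238 → 1619 → 4858 → 2429 → 7288 → 3644 → 1822 → 911 → 2734 → 1367 → 4102 → 2051 → 6154 → 3077 → 9232 → 4616 → 2308 → 1154 → 577 → 1732 → 866 → 433 → 1300 → 650 → 325 → 976 → 488 → 244 → 122 → 61 → 184 → 92 → 46 → 23 → 70 → 35 → 106 → 53 → 160 → 80 → 40 → 20 → 10 → 5 → 16 → 8 → 4 → 2 → 1
Total steps = 156

156 steps


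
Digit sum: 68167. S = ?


6 + 8 + 1 + 6 + 7 = 28


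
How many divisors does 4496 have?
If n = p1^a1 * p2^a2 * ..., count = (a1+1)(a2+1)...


4496 = 2^4 × 281^1
d(4496) = (4+1) × (1+1) = 10

10 divisors


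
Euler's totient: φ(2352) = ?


2352 = 2^4 × 3 × 7^2
Prime factors: 2, 3, 7
φ(2352) = 2352 × (1-1/2) × (1-1/3) × (1-1/7)
= 2352 × 1/2 × 2/3 × 6/7 = 672

φ(2352) = 672


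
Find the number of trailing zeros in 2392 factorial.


floor(2392/5) = 478
floor(2392/25) = 95
floor(2392/125) = 19
floor(2392/625) = 3
Total = 595

595 trailing zeros


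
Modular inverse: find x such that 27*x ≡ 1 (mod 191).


Use the extended Euclidean algorithm on (191, 27); each row r = 191*s + 27*t:
r=191, s=1, t=0
r=27, s=0, t=1
q=7: r=2, s=1, t=-7   [191*(1) + 27*(-7) = 2]
q=13: r=1, s=-13, t=92   [191*(-13) + 27*(92) = 1]
q=2: r=0, s=27, t=-191   [191*(27) + 27*(-191) = 0]
GCD = 1 with t = 92, so 27*(92) ≡ 1 (mod 191)
Inverse = 92 mod 191 = 92
Check: 27 * 92 = 2484 ≡ 1 (mod 191)

27^(-1) ≡ 92 (mod 191)


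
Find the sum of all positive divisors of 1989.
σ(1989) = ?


Divisors of 1989: 1, 3, 9, 13, 17, 39, 51, 117, 153, 221, 663, 1989
Sum = 1 + 3 + 9 + 13 + 17 + 39 + 51 + 117 + 153 + 221 + 663 + 1989 = 3276

σ(1989) = 3276


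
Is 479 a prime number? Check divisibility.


Check divisors up to sqrt(479) = 21.8861
No divisors found.
479 is prime.

Yes, 479 is prime


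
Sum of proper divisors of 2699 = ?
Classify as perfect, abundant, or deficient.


Proper divisors: 1
Sum = 1 = 1
1 < 2699 → deficient

s(2699) = 1 (deficient)


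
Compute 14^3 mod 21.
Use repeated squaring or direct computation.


14^1 mod 21 = 14
14^2 mod 21 = 7
14^3 mod 21 = 14


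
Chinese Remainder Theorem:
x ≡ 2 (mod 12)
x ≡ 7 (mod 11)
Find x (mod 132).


M = 12*11 = 132
M1 = M/12 = 11, M2 = M/11 = 12
M1^(-1) mod 12 = 11, M2^(-1) mod 11 = 1
x = 2*11*11 + 7*12*1 = 326
326 mod 132 = 62
Check: 62 mod 12 = 2 ✓, 62 mod 11 = 7 ✓

x ≡ 62 (mod 132)


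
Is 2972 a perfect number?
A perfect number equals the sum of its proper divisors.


Proper divisors of 2972: 1, 2, 4, 743, 1486
Sum = 1 + 2 + 4 + 743 + 1486 = 2236

No, 2972 is not perfect (2236 ≠ 2972)


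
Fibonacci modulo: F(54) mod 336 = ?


F(k) mod 336 for k=1..54:
1, 1, 2, 3, 5, 8, 13, 21, 34, 55, 89, 144, 233, 41, 274, 315, 253, 232, 149, 45, 194, 239, 97, 0, 97, 97, 194, 291, 149, 104, 253, 21, 274, 295, 233, 192, 89, 281, 34, 315, 13, 328, 5, 333, 2, 335, 1, 0, 1, 1, 2, 3, 5, 8
F(54) mod 336 = 8


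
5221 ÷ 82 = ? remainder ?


5221 = 82 * 63 + 55
Check: 5166 + 55 = 5221

q = 63, r = 55


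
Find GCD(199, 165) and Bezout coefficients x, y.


Tabular extended Euclidean (each row: r = 199*s + 165*t):
r=199, s=1, t=0
r=165, s=0, t=1
q=1: r=34, s=1, t=-1   [199*(1) + 165*(-1) = 34]
q=4: r=29, s=-4, t=5   [199*(-4) + 165*(5) = 29]
q=1: r=5, s=5, t=-6   [199*(5) + 165*(-6) = 5]
q=5: r=4, s=-29, t=35   [199*(-29) + 165*(35) = 4]
q=1: r=1, s=34, t=-41   [199*(34) + 165*(-41) = 1]
q=4: r=0, s=-165, t=199   [199*(-165) + 165*(199) = 0]
GCD = 1; from the row with r=1: x=34, y=-41
Check: 199*(34) + 165*(-41) = 6766 - 6765 = 1

GCD = 1, x = 34, y = -41


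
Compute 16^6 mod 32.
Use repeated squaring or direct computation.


16^1 mod 32 = 16
16^2 mod 32 = 0
16^3 mod 32 = 0
16^4 mod 32 = 0
16^5 mod 32 = 0
16^6 mod 32 = 0


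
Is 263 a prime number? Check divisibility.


Check divisors up to sqrt(263) = 16.2173
No divisors found.
263 is prime.

Yes, 263 is prime


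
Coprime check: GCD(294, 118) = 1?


Euclidean algorithm:
294 = 2 * 118 + 58
118 = 2 * 58 + 2
58 = 29 * 2 + 0
GCD(294, 118) = 2

No, not coprime (GCD = 2)


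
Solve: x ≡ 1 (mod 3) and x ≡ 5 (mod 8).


M = 3*8 = 24
M1 = M/3 = 8, M2 = M/8 = 3
M1^(-1) mod 3 = 2, M2^(-1) mod 8 = 3
x = 1*8*2 + 5*3*3 = 61
61 mod 24 = 13
Check: 13 mod 3 = 1 ✓, 13 mod 8 = 5 ✓

x ≡ 13 (mod 24)


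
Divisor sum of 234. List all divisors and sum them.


Divisors of 234: 1, 2, 3, 6, 9, 13, 18, 26, 39, 78, 117, 234
Sum = 1 + 2 + 3 + 6 + 9 + 13 + 18 + 26 + 39 + 78 + 117 + 234 = 546

σ(234) = 546


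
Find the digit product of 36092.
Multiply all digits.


3 × 6 × 0 × 9 × 2 = 0


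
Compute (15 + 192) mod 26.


15 + 192 = 207
207 mod 26 = 25


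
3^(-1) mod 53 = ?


Use the extended Euclidean algorithm on (53, 3); each row r = 53*s + 3*t:
r=53, s=1, t=0
r=3, s=0, t=1
q=17: r=2, s=1, t=-17   [53*(1) + 3*(-17) = 2]
q=1: r=1, s=-1, t=18   [53*(-1) + 3*(18) = 1]
q=2: r=0, s=3, t=-53   [53*(3) + 3*(-53) = 0]
GCD = 1 with t = 18, so 3*(18) ≡ 1 (mod 53)
Inverse = 18 mod 53 = 18
Check: 3 * 18 = 54 ≡ 1 (mod 53)

3^(-1) ≡ 18 (mod 53)


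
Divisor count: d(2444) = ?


2444 = 2^2 × 13^1 × 47^1
d(2444) = (2+1) × (1+1) × (1+1) = 12

12 divisors


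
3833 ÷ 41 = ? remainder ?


3833 = 41 * 93 + 20
Check: 3813 + 20 = 3833

q = 93, r = 20


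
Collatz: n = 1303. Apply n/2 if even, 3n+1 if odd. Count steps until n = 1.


1303 → 3910 → 1955 → 5866 → 2933 → 8800 → 4400 → 2200 → 1100 → 550 → 275 → 826 → 413 → 1240 → 620 → 310 → 155 → 466 → 233 → 700 → 350 → 175 → 526 → 263 → 790 → 395 → 1186 → 593 → 1780 → 890 → 445 → 1336 → 668 → 334 → 167 → 502 → 251 → 754 → 377 → 1132 → 566 → 283 → 850 → 425 → 1276 → 638 → 319 → 958 → 479 → 1438 → 719 → 2158 → 1079 → 3238 → 1619 → 4858 → 2429 → 7288 → 3644 → 1822 → 911 → 2734 → 1367 → 4102 → 2051 → 6154 → 3077 → 9232 → 4616 → 2308 → 1154 → 577 → 1732 → 866 → 433 → 1300 → 650 → 325 → 976 → 488 → 244 → 122 → 61 → 184 → 92 → 46 → 23 → 70 → 35 → 106 → 53 → 160 → 80 → 40 → 20 → 10 → 5 → 16 → 8 → 4 → 2 → 1
Total steps = 101

101 steps


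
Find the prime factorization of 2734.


2734 / 2 = 1367
1367 / 1367 = 1
2734 = 2 × 1367


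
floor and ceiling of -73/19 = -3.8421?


-73/19 = -3.8421
floor = -4
ceil = -3

floor = -4, ceil = -3


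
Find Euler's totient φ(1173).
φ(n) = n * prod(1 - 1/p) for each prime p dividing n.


1173 = 3 × 17 × 23
Prime factors: 3, 17, 23
φ(1173) = 1173 × (1-1/3) × (1-1/17) × (1-1/23)
= 1173 × 2/3 × 16/17 × 22/23 = 704

φ(1173) = 704


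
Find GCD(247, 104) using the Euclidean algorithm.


247 = 2 * 104 + 39
104 = 2 * 39 + 26
39 = 1 * 26 + 13
26 = 2 * 13 + 0
GCD = 13


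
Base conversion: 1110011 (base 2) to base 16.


1110011 (base 2) = 115 (decimal)
115 (decimal) = 73 (base 16)


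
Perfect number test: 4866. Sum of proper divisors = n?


Proper divisors of 4866: 1, 2, 3, 6, 811, 1622, 2433
Sum = 1 + 2 + 3 + 6 + 811 + 1622 + 2433 = 4878

No, 4866 is not perfect (4878 ≠ 4866)


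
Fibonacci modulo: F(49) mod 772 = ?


F(k) mod 772 for k=1..49:
1, 1, 2, 3, 5, 8, 13, 21, 34, 55, 89, 144, 233, 377, 610, 215, 53, 268, 321, 589, 138, 727, 93, 48, 141, 189, 330, 519, 77, 596, 673, 497, 398, 123, 521, 644, 393, 265, 658, 151, 37, 188, 225, 413, 638, 279, 145, 424, 569
F(49) mod 772 = 569


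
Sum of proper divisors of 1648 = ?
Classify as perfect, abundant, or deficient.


Proper divisors: 1, 2, 4, 8, 16, 103, 206, 412, 824
Sum = 1 + 2 + 4 + 8 + 16 + 103 + 206 + 412 + 824 = 1576
1576 < 1648 → deficient

s(1648) = 1576 (deficient)


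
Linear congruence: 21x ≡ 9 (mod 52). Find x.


GCD(21, 52) = 1, unique solution
a^(-1) mod 52 = 5
x = 5 * 9 mod 52 = 45

x ≡ 45 (mod 52)


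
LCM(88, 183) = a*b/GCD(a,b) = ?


GCD(88, 183) = 1
LCM = 88*183/1 = 16104/1 = 16104

LCM = 16104


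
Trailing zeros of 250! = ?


floor(250/5) = 50
floor(250/25) = 10
floor(250/125) = 2
Total = 62

62 trailing zeros


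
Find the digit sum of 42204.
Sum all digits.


4 + 2 + 2 + 0 + 4 = 12


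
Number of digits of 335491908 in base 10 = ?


335491908 has 9 digits in base 10
floor(log10(335491908)) + 1 = floor(8.5257) + 1 = 9

9 digits (base 10)


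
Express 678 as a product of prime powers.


678 / 2 = 339
339 / 3 = 113
113 / 113 = 1
678 = 2 × 3 × 113


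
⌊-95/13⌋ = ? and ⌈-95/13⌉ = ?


-95/13 = -7.3077
floor = -8
ceil = -7

floor = -8, ceil = -7


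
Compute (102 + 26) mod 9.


102 + 26 = 128
128 mod 9 = 2


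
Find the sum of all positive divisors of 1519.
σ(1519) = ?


Divisors of 1519: 1, 7, 31, 49, 217, 1519
Sum = 1 + 7 + 31 + 49 + 217 + 1519 = 1824

σ(1519) = 1824


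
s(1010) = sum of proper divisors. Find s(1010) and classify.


Proper divisors: 1, 2, 5, 10, 101, 202, 505
Sum = 1 + 2 + 5 + 10 + 101 + 202 + 505 = 826
826 < 1010 → deficient

s(1010) = 826 (deficient)


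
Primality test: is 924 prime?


924 / 2 = 462 (exact division)
924 is NOT prime.

No, 924 is not prime


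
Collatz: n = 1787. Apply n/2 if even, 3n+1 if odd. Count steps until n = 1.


1787 → 5362 → 2681 → 8044 → 4022 → 2011 → 6034 → 3017 → 9052 → 4526 → 2263 → 6790 → 3395 → 10186 → 5093 → 15280 → 7640 → 3820 → 1910 → 955 → 2866 → 1433 → 4300 → 2150 → 1075 → 3226 → 1613 → 4840 → 2420 → 1210 → 605 → 1816 → 908 → 454 → 227 → 682 → 341 → 1024 → 512 → 256 → 128 → 64 → 32 → 16 → 8 → 4 → 2 → 1
Total steps = 47

47 steps


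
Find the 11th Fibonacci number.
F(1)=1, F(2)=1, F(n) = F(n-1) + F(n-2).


Sequence: 1, 1, 2, 3, 5, 8, 13, 21, 34, 55, 89
F(11) = 89


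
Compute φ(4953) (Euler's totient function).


4953 = 3 × 13 × 127
Prime factors: 3, 13, 127
φ(4953) = 4953 × (1-1/3) × (1-1/13) × (1-1/127)
= 4953 × 2/3 × 12/13 × 126/127 = 3024

φ(4953) = 3024


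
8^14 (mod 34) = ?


8^1 mod 34 = 8
8^2 mod 34 = 30
8^3 mod 34 = 2
8^4 mod 34 = 16
8^5 mod 34 = 26
8^6 mod 34 = 4
8^7 mod 34 = 32
8^8 mod 34 = 18
8^9 mod 34 = 8
8^10 mod 34 = 30
8^11 mod 34 = 2
8^12 mod 34 = 16
8^13 mod 34 = 26
8^14 mod 34 = 4


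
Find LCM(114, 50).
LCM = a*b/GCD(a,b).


GCD(114, 50) = 2
LCM = 114*50/2 = 5700/2 = 2850

LCM = 2850


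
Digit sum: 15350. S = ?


1 + 5 + 3 + 5 + 0 = 14


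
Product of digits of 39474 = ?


3 × 9 × 4 × 7 × 4 = 3024


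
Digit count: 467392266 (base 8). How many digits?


467392266 in base 8 = 3366753412
Number of digits = 10

10 digits (base 8)


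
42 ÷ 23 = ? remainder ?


42 = 23 * 1 + 19
Check: 23 + 19 = 42

q = 1, r = 19


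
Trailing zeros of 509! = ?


floor(509/5) = 101
floor(509/25) = 20
floor(509/125) = 4
Total = 125

125 trailing zeros


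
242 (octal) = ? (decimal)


242 (base 8) = 162 (decimal)
162 (decimal) = 162 (base 10)


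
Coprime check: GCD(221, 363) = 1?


Euclidean algorithm:
363 = 1 * 221 + 142
221 = 1 * 142 + 79
142 = 1 * 79 + 63
79 = 1 * 63 + 16
63 = 3 * 16 + 15
16 = 1 * 15 + 1
15 = 15 * 1 + 0
GCD(221, 363) = 1

Yes, coprime (GCD = 1)


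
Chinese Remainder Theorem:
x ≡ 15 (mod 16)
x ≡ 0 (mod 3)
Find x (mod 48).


M = 16*3 = 48
M1 = M/16 = 3, M2 = M/3 = 16
M1^(-1) mod 16 = 11, M2^(-1) mod 3 = 1
x = 15*3*11 + 0*16*1 = 495
495 mod 48 = 15
Check: 15 mod 16 = 15 ✓, 15 mod 3 = 0 ✓

x ≡ 15 (mod 48)


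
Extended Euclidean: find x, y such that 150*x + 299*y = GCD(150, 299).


Tabular extended Euclidean (each row: r = 150*s + 299*t):
r=150, s=1, t=0
r=299, s=0, t=1
q=0: r=150, s=1, t=0   [150*(1) + 299*(0) = 150]
q=1: r=149, s=-1, t=1   [150*(-1) + 299*(1) = 149]
q=1: r=1, s=2, t=-1   [150*(2) + 299*(-1) = 1]
q=149: r=0, s=-299, t=150   [150*(-299) + 299*(150) = 0]
GCD = 1; from the row with r=1: x=2, y=-1
Check: 150*(2) + 299*(-1) = 300 - 299 = 1

GCD = 1, x = 2, y = -1


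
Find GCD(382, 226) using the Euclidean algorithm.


382 = 1 * 226 + 156
226 = 1 * 156 + 70
156 = 2 * 70 + 16
70 = 4 * 16 + 6
16 = 2 * 6 + 4
6 = 1 * 4 + 2
4 = 2 * 2 + 0
GCD = 2


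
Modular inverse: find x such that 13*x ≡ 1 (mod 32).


Use the extended Euclidean algorithm on (32, 13); each row r = 32*s + 13*t:
r=32, s=1, t=0
r=13, s=0, t=1
q=2: r=6, s=1, t=-2   [32*(1) + 13*(-2) = 6]
q=2: r=1, s=-2, t=5   [32*(-2) + 13*(5) = 1]
q=6: r=0, s=13, t=-32   [32*(13) + 13*(-32) = 0]
GCD = 1 with t = 5, so 13*(5) ≡ 1 (mod 32)
Inverse = 5 mod 32 = 5
Check: 13 * 5 = 65 ≡ 1 (mod 32)

13^(-1) ≡ 5 (mod 32)


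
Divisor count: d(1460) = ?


1460 = 2^2 × 5^1 × 73^1
d(1460) = (2+1) × (1+1) × (1+1) = 12

12 divisors


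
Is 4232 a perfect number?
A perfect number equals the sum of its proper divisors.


Proper divisors of 4232: 1, 2, 4, 8, 23, 46, 92, 184, 529, 1058, 2116
Sum = 1 + 2 + 4 + 8 + 23 + 46 + 92 + 184 + 529 + 1058 + 2116 = 4063

No, 4232 is not perfect (4063 ≠ 4232)


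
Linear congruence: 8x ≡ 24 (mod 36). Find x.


GCD(8, 36) = 4 divides 24
Divide: 2x ≡ 6 (mod 9)
x ≡ 3 (mod 9)


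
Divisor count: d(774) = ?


774 = 2^1 × 3^2 × 43^1
d(774) = (1+1) × (2+1) × (1+1) = 12

12 divisors


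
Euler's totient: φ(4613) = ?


4613 = 7 × 659
Prime factors: 7, 659
φ(4613) = 4613 × (1-1/7) × (1-1/659)
= 4613 × 6/7 × 658/659 = 3948

φ(4613) = 3948


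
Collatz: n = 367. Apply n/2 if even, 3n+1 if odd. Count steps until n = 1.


367 → 1102 → 551 → 1654 → 827 → 2482 → 1241 → 3724 → 1862 → 931 → 2794 → 1397 → 4192 → 2096 → 1048 → 524 → 262 → 131 → 394 → 197 → 592 → 296 → 148 → 74 → 37 → 112 → 56 → 28 → 14 → 7 → 22 → 11 → 34 → 17 → 52 → 26 → 13 → 40 → 20 → 10 → 5 → 16 → 8 → 4 → 2 → 1
Total steps = 45

45 steps


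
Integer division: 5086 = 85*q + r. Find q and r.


5086 = 85 * 59 + 71
Check: 5015 + 71 = 5086

q = 59, r = 71


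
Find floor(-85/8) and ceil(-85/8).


-85/8 = -10.6250
floor = -11
ceil = -10

floor = -11, ceil = -10


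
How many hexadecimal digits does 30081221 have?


30081221 in base 16 = 1CB00C5
Number of digits = 7

7 digits (base 16)


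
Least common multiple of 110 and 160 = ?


GCD(110, 160) = 10
LCM = 110*160/10 = 17600/10 = 1760

LCM = 1760


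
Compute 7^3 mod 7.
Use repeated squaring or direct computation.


7^1 mod 7 = 0
7^2 mod 7 = 0
7^3 mod 7 = 0


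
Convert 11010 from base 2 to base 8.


11010 (base 2) = 26 (decimal)
26 (decimal) = 32 (base 8)


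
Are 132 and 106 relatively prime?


Euclidean algorithm:
132 = 1 * 106 + 26
106 = 4 * 26 + 2
26 = 13 * 2 + 0
GCD(132, 106) = 2

No, not coprime (GCD = 2)


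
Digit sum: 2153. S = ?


2 + 1 + 5 + 3 = 11


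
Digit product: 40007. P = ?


4 × 0 × 0 × 0 × 7 = 0


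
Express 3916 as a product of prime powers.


3916 / 2 = 1958
1958 / 2 = 979
979 / 11 = 89
89 / 89 = 1
3916 = 2^2 × 11 × 89


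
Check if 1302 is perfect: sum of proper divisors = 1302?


Proper divisors of 1302: 1, 2, 3, 6, 7, 14, 21, 31, 42, 62, 93, 186, 217, 434, 651
Sum = 1 + 2 + 3 + 6 + 7 + 14 + 21 + 31 + 42 + 62 + 93 + 186 + 217 + 434 + 651 = 1770

No, 1302 is not perfect (1770 ≠ 1302)


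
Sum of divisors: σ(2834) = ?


Divisors of 2834: 1, 2, 13, 26, 109, 218, 1417, 2834
Sum = 1 + 2 + 13 + 26 + 109 + 218 + 1417 + 2834 = 4620

σ(2834) = 4620


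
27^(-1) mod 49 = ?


Use the extended Euclidean algorithm on (49, 27); each row r = 49*s + 27*t:
r=49, s=1, t=0
r=27, s=0, t=1
q=1: r=22, s=1, t=-1   [49*(1) + 27*(-1) = 22]
q=1: r=5, s=-1, t=2   [49*(-1) + 27*(2) = 5]
q=4: r=2, s=5, t=-9   [49*(5) + 27*(-9) = 2]
q=2: r=1, s=-11, t=20   [49*(-11) + 27*(20) = 1]
q=2: r=0, s=27, t=-49   [49*(27) + 27*(-49) = 0]
GCD = 1 with t = 20, so 27*(20) ≡ 1 (mod 49)
Inverse = 20 mod 49 = 20
Check: 27 * 20 = 540 ≡ 1 (mod 49)

27^(-1) ≡ 20 (mod 49)


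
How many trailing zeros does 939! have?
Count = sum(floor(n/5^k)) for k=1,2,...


floor(939/5) = 187
floor(939/25) = 37
floor(939/125) = 7
floor(939/625) = 1
Total = 232

232 trailing zeros


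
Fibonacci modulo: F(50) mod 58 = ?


F(k) mod 58 for k=1..50:
1, 1, 2, 3, 5, 8, 13, 21, 34, 55, 31, 28, 1, 29, 30, 1, 31, 32, 5, 37, 42, 21, 5, 26, 31, 57, 30, 29, 1, 30, 31, 3, 34, 37, 13, 50, 5, 55, 2, 57, 1, 0, 1, 1, 2, 3, 5, 8, 13, 21
F(50) mod 58 = 21


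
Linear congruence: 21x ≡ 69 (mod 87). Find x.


GCD(21, 87) = 3 divides 69
Divide: 7x ≡ 23 (mod 29)
x ≡ 24 (mod 29)


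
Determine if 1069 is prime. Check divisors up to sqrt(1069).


Check divisors up to sqrt(1069) = 32.6956
No divisors found.
1069 is prime.

Yes, 1069 is prime


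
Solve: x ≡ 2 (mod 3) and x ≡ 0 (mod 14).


M = 3*14 = 42
M1 = M/3 = 14, M2 = M/14 = 3
M1^(-1) mod 3 = 2, M2^(-1) mod 14 = 5
x = 2*14*2 + 0*3*5 = 56
56 mod 42 = 14
Check: 14 mod 3 = 2 ✓, 14 mod 14 = 0 ✓

x ≡ 14 (mod 42)


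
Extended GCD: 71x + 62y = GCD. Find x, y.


Tabular extended Euclidean (each row: r = 71*s + 62*t):
r=71, s=1, t=0
r=62, s=0, t=1
q=1: r=9, s=1, t=-1   [71*(1) + 62*(-1) = 9]
q=6: r=8, s=-6, t=7   [71*(-6) + 62*(7) = 8]
q=1: r=1, s=7, t=-8   [71*(7) + 62*(-8) = 1]
q=8: r=0, s=-62, t=71   [71*(-62) + 62*(71) = 0]
GCD = 1; from the row with r=1: x=7, y=-8
Check: 71*(7) + 62*(-8) = 497 - 496 = 1

GCD = 1, x = 7, y = -8


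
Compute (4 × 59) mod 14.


4 × 59 = 236
236 mod 14 = 12


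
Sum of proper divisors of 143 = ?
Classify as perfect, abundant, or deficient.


Proper divisors: 1, 11, 13
Sum = 1 + 11 + 13 = 25
25 < 143 → deficient

s(143) = 25 (deficient)


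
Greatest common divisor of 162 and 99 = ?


162 = 1 * 99 + 63
99 = 1 * 63 + 36
63 = 1 * 36 + 27
36 = 1 * 27 + 9
27 = 3 * 9 + 0
GCD = 9


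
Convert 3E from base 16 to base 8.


3E (base 16) = 62 (decimal)
62 (decimal) = 76 (base 8)


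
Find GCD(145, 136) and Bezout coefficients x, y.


Tabular extended Euclidean (each row: r = 145*s + 136*t):
r=145, s=1, t=0
r=136, s=0, t=1
q=1: r=9, s=1, t=-1   [145*(1) + 136*(-1) = 9]
q=15: r=1, s=-15, t=16   [145*(-15) + 136*(16) = 1]
q=9: r=0, s=136, t=-145   [145*(136) + 136*(-145) = 0]
GCD = 1; from the row with r=1: x=-15, y=16
Check: 145*(-15) + 136*(16) = -2175 + 2176 = 1

GCD = 1, x = -15, y = 16


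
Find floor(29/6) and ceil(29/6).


29/6 = 4.8333
floor = 4
ceil = 5

floor = 4, ceil = 5


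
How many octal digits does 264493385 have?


264493385 in base 8 = 1760754511
Number of digits = 10

10 digits (base 8)


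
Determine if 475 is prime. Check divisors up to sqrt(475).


475 / 5 = 95 (exact division)
475 is NOT prime.

No, 475 is not prime


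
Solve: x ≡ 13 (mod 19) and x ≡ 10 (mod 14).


M = 19*14 = 266
M1 = M/19 = 14, M2 = M/14 = 19
M1^(-1) mod 19 = 15, M2^(-1) mod 14 = 3
x = 13*14*15 + 10*19*3 = 3300
3300 mod 266 = 108
Check: 108 mod 19 = 13 ✓, 108 mod 14 = 10 ✓

x ≡ 108 (mod 266)


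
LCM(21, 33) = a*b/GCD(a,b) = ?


GCD(21, 33) = 3
LCM = 21*33/3 = 693/3 = 231

LCM = 231


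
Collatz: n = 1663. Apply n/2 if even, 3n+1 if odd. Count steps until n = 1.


1663 → 4990 → 2495 → 7486 → 3743 → 11230 → 5615 → 16846 → 8423 → 25270 → 12635 → 37906 → 18953 → 56860 → 28430 → 14215 → 42646 → 21323 → 63970 → 31985 → 95956 → 47978 → 23989 → 71968 → 35984 → 17992 → 8996 → 4498 → 2249 → 6748 → 3374 → 1687 → 5062 → 2531 → 7594 → 3797 → 11392 → 5696 → 2848 → 1424 → 712 → 356 → 178 → 89 → 268 → 134 → 67 → 202 → 101 → 304 → 152 → 76 → 38 → 19 → 58 → 29 → 88 → 44 → 22 → 11 → 34 → 17 → 52 → 26 → 13 → 40 → 20 → 10 → 5 → 16 → 8 → 4 → 2 → 1
Total steps = 73

73 steps


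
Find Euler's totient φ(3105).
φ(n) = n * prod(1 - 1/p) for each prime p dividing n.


3105 = 3^3 × 5 × 23
Prime factors: 3, 5, 23
φ(3105) = 3105 × (1-1/3) × (1-1/5) × (1-1/23)
= 3105 × 2/3 × 4/5 × 22/23 = 1584

φ(3105) = 1584


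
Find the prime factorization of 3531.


3531 / 3 = 1177
1177 / 11 = 107
107 / 107 = 1
3531 = 3 × 11 × 107


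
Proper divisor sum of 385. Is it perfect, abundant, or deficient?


Proper divisors: 1, 5, 7, 11, 35, 55, 77
Sum = 1 + 5 + 7 + 11 + 35 + 55 + 77 = 191
191 < 385 → deficient

s(385) = 191 (deficient)


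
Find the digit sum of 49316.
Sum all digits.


4 + 9 + 3 + 1 + 6 = 23


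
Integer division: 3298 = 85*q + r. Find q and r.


3298 = 85 * 38 + 68
Check: 3230 + 68 = 3298

q = 38, r = 68


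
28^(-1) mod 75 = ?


Use the extended Euclidean algorithm on (75, 28); each row r = 75*s + 28*t:
r=75, s=1, t=0
r=28, s=0, t=1
q=2: r=19, s=1, t=-2   [75*(1) + 28*(-2) = 19]
q=1: r=9, s=-1, t=3   [75*(-1) + 28*(3) = 9]
q=2: r=1, s=3, t=-8   [75*(3) + 28*(-8) = 1]
q=9: r=0, s=-28, t=75   [75*(-28) + 28*(75) = 0]
GCD = 1 with t = -8, so 28*(-8) ≡ 1 (mod 75)
Inverse = -8 mod 75 = 67
Check: 28 * 67 = 1876 ≡ 1 (mod 75)

28^(-1) ≡ 67 (mod 75)


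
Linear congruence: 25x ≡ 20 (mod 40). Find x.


GCD(25, 40) = 5 divides 20
Divide: 5x ≡ 4 (mod 8)
x ≡ 4 (mod 8)


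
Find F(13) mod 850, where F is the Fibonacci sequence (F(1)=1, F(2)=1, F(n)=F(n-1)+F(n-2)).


F(k) mod 850 for k=1..13:
1, 1, 2, 3, 5, 8, 13, 21, 34, 55, 89, 144, 233
F(13) mod 850 = 233


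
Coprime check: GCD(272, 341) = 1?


Euclidean algorithm:
341 = 1 * 272 + 69
272 = 3 * 69 + 65
69 = 1 * 65 + 4
65 = 16 * 4 + 1
4 = 4 * 1 + 0
GCD(272, 341) = 1

Yes, coprime (GCD = 1)


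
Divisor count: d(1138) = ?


1138 = 2^1 × 569^1
d(1138) = (1+1) × (1+1) = 4

4 divisors


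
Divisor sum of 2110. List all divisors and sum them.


Divisors of 2110: 1, 2, 5, 10, 211, 422, 1055, 2110
Sum = 1 + 2 + 5 + 10 + 211 + 422 + 1055 + 2110 = 3816

σ(2110) = 3816


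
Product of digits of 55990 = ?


5 × 5 × 9 × 9 × 0 = 0


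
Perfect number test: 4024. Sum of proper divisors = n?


Proper divisors of 4024: 1, 2, 4, 8, 503, 1006, 2012
Sum = 1 + 2 + 4 + 8 + 503 + 1006 + 2012 = 3536

No, 4024 is not perfect (3536 ≠ 4024)


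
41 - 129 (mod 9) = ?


41 - 129 = -88
-88 mod 9 = 2


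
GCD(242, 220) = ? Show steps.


242 = 1 * 220 + 22
220 = 10 * 22 + 0
GCD = 22


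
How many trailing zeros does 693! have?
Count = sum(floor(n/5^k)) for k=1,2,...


floor(693/5) = 138
floor(693/25) = 27
floor(693/125) = 5
floor(693/625) = 1
Total = 171

171 trailing zeros


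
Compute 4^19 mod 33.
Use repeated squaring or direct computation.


4^1 mod 33 = 4
4^2 mod 33 = 16
4^3 mod 33 = 31
4^4 mod 33 = 25
4^5 mod 33 = 1
4^6 mod 33 = 4
4^7 mod 33 = 16
4^8 mod 33 = 31
4^9 mod 33 = 25
4^10 mod 33 = 1
4^11 mod 33 = 4
4^12 mod 33 = 16
4^13 mod 33 = 31
4^14 mod 33 = 25
4^15 mod 33 = 1
4^16 mod 33 = 4
4^17 mod 33 = 16
4^18 mod 33 = 31
4^19 mod 33 = 25


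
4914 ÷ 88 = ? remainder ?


4914 = 88 * 55 + 74
Check: 4840 + 74 = 4914

q = 55, r = 74


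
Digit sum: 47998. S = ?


4 + 7 + 9 + 9 + 8 = 37


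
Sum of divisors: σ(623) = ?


Divisors of 623: 1, 7, 89, 623
Sum = 1 + 7 + 89 + 623 = 720

σ(623) = 720


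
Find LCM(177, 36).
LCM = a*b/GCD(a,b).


GCD(177, 36) = 3
LCM = 177*36/3 = 6372/3 = 2124

LCM = 2124


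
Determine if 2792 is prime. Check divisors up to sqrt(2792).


2792 / 2 = 1396 (exact division)
2792 is NOT prime.

No, 2792 is not prime


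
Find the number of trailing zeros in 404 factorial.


floor(404/5) = 80
floor(404/25) = 16
floor(404/125) = 3
Total = 99

99 trailing zeros


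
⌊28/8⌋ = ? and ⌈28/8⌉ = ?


28/8 = 3.5000
floor = 3
ceil = 4

floor = 3, ceil = 4


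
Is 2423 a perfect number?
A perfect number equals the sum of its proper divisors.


Proper divisors of 2423: 1
Sum = 1 = 1

No, 2423 is not perfect (1 ≠ 2423)


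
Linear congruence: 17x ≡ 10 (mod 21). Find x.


GCD(17, 21) = 1, unique solution
a^(-1) mod 21 = 5
x = 5 * 10 mod 21 = 8

x ≡ 8 (mod 21)


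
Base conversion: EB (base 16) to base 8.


EB (base 16) = 235 (decimal)
235 (decimal) = 353 (base 8)


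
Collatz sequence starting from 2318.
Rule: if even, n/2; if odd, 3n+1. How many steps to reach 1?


2318 → 1159 → 3478 → 1739 → 5218 → 2609 → 7828 → 3914 → 1957 → 5872 → 2936 → 1468 → 734 → 367 → 1102 → 551 → 1654 → 827 → 2482 → 1241 → 3724 → 1862 → 931 → 2794 → 1397 → 4192 → 2096 → 1048 → 524 → 262 → 131 → 394 → 197 → 592 → 296 → 148 → 74 → 37 → 112 → 56 → 28 → 14 → 7 → 22 → 11 → 34 → 17 → 52 → 26 → 13 → 40 → 20 → 10 → 5 → 16 → 8 → 4 → 2 → 1
Total steps = 58

58 steps


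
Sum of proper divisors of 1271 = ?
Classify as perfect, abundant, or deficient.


Proper divisors: 1, 31, 41
Sum = 1 + 31 + 41 = 73
73 < 1271 → deficient

s(1271) = 73 (deficient)


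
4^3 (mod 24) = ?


4^1 mod 24 = 4
4^2 mod 24 = 16
4^3 mod 24 = 16


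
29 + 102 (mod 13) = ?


29 + 102 = 131
131 mod 13 = 1


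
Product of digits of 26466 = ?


2 × 6 × 4 × 6 × 6 = 1728


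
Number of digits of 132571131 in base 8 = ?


132571131 in base 8 = 771557773
Number of digits = 9

9 digits (base 8)


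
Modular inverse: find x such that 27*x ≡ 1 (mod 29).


Use the extended Euclidean algorithm on (29, 27); each row r = 29*s + 27*t:
r=29, s=1, t=0
r=27, s=0, t=1
q=1: r=2, s=1, t=-1   [29*(1) + 27*(-1) = 2]
q=13: r=1, s=-13, t=14   [29*(-13) + 27*(14) = 1]
q=2: r=0, s=27, t=-29   [29*(27) + 27*(-29) = 0]
GCD = 1 with t = 14, so 27*(14) ≡ 1 (mod 29)
Inverse = 14 mod 29 = 14
Check: 27 * 14 = 378 ≡ 1 (mod 29)

27^(-1) ≡ 14 (mod 29)


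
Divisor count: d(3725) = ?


3725 = 5^2 × 149^1
d(3725) = (2+1) × (1+1) = 6

6 divisors


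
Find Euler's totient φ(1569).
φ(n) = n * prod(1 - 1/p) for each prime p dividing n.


1569 = 3 × 523
Prime factors: 3, 523
φ(1569) = 1569 × (1-1/3) × (1-1/523)
= 1569 × 2/3 × 522/523 = 1044

φ(1569) = 1044


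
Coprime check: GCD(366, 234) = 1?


Euclidean algorithm:
366 = 1 * 234 + 132
234 = 1 * 132 + 102
132 = 1 * 102 + 30
102 = 3 * 30 + 12
30 = 2 * 12 + 6
12 = 2 * 6 + 0
GCD(366, 234) = 6

No, not coprime (GCD = 6)


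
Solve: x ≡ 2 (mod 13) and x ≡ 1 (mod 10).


M = 13*10 = 130
M1 = M/13 = 10, M2 = M/10 = 13
M1^(-1) mod 13 = 4, M2^(-1) mod 10 = 7
x = 2*10*4 + 1*13*7 = 171
171 mod 130 = 41
Check: 41 mod 13 = 2 ✓, 41 mod 10 = 1 ✓

x ≡ 41 (mod 130)


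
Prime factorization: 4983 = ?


4983 / 3 = 1661
1661 / 11 = 151
151 / 151 = 1
4983 = 3 × 11 × 151


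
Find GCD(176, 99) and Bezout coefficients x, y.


Tabular extended Euclidean (each row: r = 176*s + 99*t):
r=176, s=1, t=0
r=99, s=0, t=1
q=1: r=77, s=1, t=-1   [176*(1) + 99*(-1) = 77]
q=1: r=22, s=-1, t=2   [176*(-1) + 99*(2) = 22]
q=3: r=11, s=4, t=-7   [176*(4) + 99*(-7) = 11]
q=2: r=0, s=-9, t=16   [176*(-9) + 99*(16) = 0]
GCD = 11; from the row with r=11: x=4, y=-7
Check: 176*(4) + 99*(-7) = 704 - 693 = 11

GCD = 11, x = 4, y = -7


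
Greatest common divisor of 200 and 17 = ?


200 = 11 * 17 + 13
17 = 1 * 13 + 4
13 = 3 * 4 + 1
4 = 4 * 1 + 0
GCD = 1


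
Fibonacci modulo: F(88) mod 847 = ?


F(k) mod 847 for k=1..88:
1, 1, 2, 3, 5, 8, 13, 21, 34, 55, 89, 144, 233, 377, 610, 140, 750, 43, 793, 836, 782, 771, 706, 630, 489, 272, 761, 186, 100, 286, 386, 672, 211, 36, 247, 283, 530, 813, 496, 462, 111, 573, 684, 410, 247, 657, 57, 714, 771, 638, 562, 353, 68, 421, 489, 63, 552, 615, 320, 88, 408, 496, 57, 553, 610, 316, 79, 395, 474, 22, 496, 518, 167, 685, 5, 690, 695, 538, 386, 77, 463, 540, 156, 696, 5, 701, 706, 560
F(88) mod 847 = 560


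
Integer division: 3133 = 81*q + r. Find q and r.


3133 = 81 * 38 + 55
Check: 3078 + 55 = 3133

q = 38, r = 55


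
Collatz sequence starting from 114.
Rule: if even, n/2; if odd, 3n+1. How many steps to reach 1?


114 → 57 → 172 → 86 → 43 → 130 → 65 → 196 → 98 → 49 → 148 → 74 → 37 → 112 → 56 → 28 → 14 → 7 → 22 → 11 → 34 → 17 → 52 → 26 → 13 → 40 → 20 → 10 → 5 → 16 → 8 → 4 → 2 → 1
Total steps = 33

33 steps


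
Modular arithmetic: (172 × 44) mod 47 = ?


172 × 44 = 7568
7568 mod 47 = 1


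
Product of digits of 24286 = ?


2 × 4 × 2 × 8 × 6 = 768


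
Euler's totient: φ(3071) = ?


3071 = 37 × 83
Prime factors: 37, 83
φ(3071) = 3071 × (1-1/37) × (1-1/83)
= 3071 × 36/37 × 82/83 = 2952

φ(3071) = 2952


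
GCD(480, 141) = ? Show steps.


480 = 3 * 141 + 57
141 = 2 * 57 + 27
57 = 2 * 27 + 3
27 = 9 * 3 + 0
GCD = 3


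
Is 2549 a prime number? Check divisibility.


Check divisors up to sqrt(2549) = 50.4876
No divisors found.
2549 is prime.

Yes, 2549 is prime


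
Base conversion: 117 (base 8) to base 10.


117 (base 8) = 79 (decimal)
79 (decimal) = 79 (base 10)


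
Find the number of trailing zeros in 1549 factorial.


floor(1549/5) = 309
floor(1549/25) = 61
floor(1549/125) = 12
floor(1549/625) = 2
Total = 384

384 trailing zeros


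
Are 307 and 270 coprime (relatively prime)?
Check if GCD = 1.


Euclidean algorithm:
307 = 1 * 270 + 37
270 = 7 * 37 + 11
37 = 3 * 11 + 4
11 = 2 * 4 + 3
4 = 1 * 3 + 1
3 = 3 * 1 + 0
GCD(307, 270) = 1

Yes, coprime (GCD = 1)


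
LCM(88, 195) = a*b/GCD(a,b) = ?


GCD(88, 195) = 1
LCM = 88*195/1 = 17160/1 = 17160

LCM = 17160


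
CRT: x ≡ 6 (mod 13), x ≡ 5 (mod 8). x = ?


M = 13*8 = 104
M1 = M/13 = 8, M2 = M/8 = 13
M1^(-1) mod 13 = 5, M2^(-1) mod 8 = 5
x = 6*8*5 + 5*13*5 = 565
565 mod 104 = 45
Check: 45 mod 13 = 6 ✓, 45 mod 8 = 5 ✓

x ≡ 45 (mod 104)


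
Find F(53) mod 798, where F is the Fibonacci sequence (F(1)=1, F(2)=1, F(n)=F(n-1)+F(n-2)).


F(k) mod 798 for k=1..53:
1, 1, 2, 3, 5, 8, 13, 21, 34, 55, 89, 144, 233, 377, 610, 189, 1, 190, 191, 381, 572, 155, 727, 84, 13, 97, 110, 207, 317, 524, 43, 567, 610, 379, 191, 570, 761, 533, 496, 231, 727, 160, 89, 249, 338, 587, 127, 714, 43, 757, 2, 759, 761
F(53) mod 798 = 761


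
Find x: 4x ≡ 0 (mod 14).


GCD(4, 14) = 2 divides 0
Divide: 2x ≡ 0 (mod 7)
x ≡ 0 (mod 7)


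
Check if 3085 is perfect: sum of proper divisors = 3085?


Proper divisors of 3085: 1, 5, 617
Sum = 1 + 5 + 617 = 623

No, 3085 is not perfect (623 ≠ 3085)


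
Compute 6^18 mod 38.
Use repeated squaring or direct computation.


6^1 mod 38 = 6
6^2 mod 38 = 36
6^3 mod 38 = 26
6^4 mod 38 = 4
6^5 mod 38 = 24
6^6 mod 38 = 30
6^7 mod 38 = 28
6^8 mod 38 = 16
6^9 mod 38 = 20
6^10 mod 38 = 6
6^11 mod 38 = 36
6^12 mod 38 = 26
6^13 mod 38 = 4
6^14 mod 38 = 24
6^15 mod 38 = 30
6^16 mod 38 = 28
6^17 mod 38 = 16
6^18 mod 38 = 20


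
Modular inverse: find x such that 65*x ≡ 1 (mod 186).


Use the extended Euclidean algorithm on (186, 65); each row r = 186*s + 65*t:
r=186, s=1, t=0
r=65, s=0, t=1
q=2: r=56, s=1, t=-2   [186*(1) + 65*(-2) = 56]
q=1: r=9, s=-1, t=3   [186*(-1) + 65*(3) = 9]
q=6: r=2, s=7, t=-20   [186*(7) + 65*(-20) = 2]
q=4: r=1, s=-29, t=83   [186*(-29) + 65*(83) = 1]
q=2: r=0, s=65, t=-186   [186*(65) + 65*(-186) = 0]
GCD = 1 with t = 83, so 65*(83) ≡ 1 (mod 186)
Inverse = 83 mod 186 = 83
Check: 65 * 83 = 5395 ≡ 1 (mod 186)

65^(-1) ≡ 83 (mod 186)


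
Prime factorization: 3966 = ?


3966 / 2 = 1983
1983 / 3 = 661
661 / 661 = 1
3966 = 2 × 3 × 661


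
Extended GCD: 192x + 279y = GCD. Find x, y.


Tabular extended Euclidean (each row: r = 192*s + 279*t):
r=192, s=1, t=0
r=279, s=0, t=1
q=0: r=192, s=1, t=0   [192*(1) + 279*(0) = 192]
q=1: r=87, s=-1, t=1   [192*(-1) + 279*(1) = 87]
q=2: r=18, s=3, t=-2   [192*(3) + 279*(-2) = 18]
q=4: r=15, s=-13, t=9   [192*(-13) + 279*(9) = 15]
q=1: r=3, s=16, t=-11   [192*(16) + 279*(-11) = 3]
q=5: r=0, s=-93, t=64   [192*(-93) + 279*(64) = 0]
GCD = 3; from the row with r=3: x=16, y=-11
Check: 192*(16) + 279*(-11) = 3072 - 3069 = 3

GCD = 3, x = 16, y = -11


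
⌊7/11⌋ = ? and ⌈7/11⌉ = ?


7/11 = 0.6364
floor = 0
ceil = 1

floor = 0, ceil = 1


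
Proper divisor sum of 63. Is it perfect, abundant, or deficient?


Proper divisors: 1, 3, 7, 9, 21
Sum = 1 + 3 + 7 + 9 + 21 = 41
41 < 63 → deficient

s(63) = 41 (deficient)


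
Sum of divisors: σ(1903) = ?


Divisors of 1903: 1, 11, 173, 1903
Sum = 1 + 11 + 173 + 1903 = 2088

σ(1903) = 2088


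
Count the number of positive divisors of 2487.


2487 = 3^1 × 829^1
d(2487) = (1+1) × (1+1) = 4

4 divisors


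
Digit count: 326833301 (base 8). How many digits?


326833301 in base 8 = 2336612225
Number of digits = 10

10 digits (base 8)


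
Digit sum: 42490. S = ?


4 + 2 + 4 + 9 + 0 = 19


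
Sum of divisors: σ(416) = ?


Divisors of 416: 1, 2, 4, 8, 13, 16, 26, 32, 52, 104, 208, 416
Sum = 1 + 2 + 4 + 8 + 13 + 16 + 26 + 32 + 52 + 104 + 208 + 416 = 882

σ(416) = 882


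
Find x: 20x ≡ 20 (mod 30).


GCD(20, 30) = 10 divides 20
Divide: 2x ≡ 2 (mod 3)
x ≡ 1 (mod 3)


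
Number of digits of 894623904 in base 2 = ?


894623904 in base 2 = 110101010100101110000010100000
Number of digits = 30

30 digits (base 2)


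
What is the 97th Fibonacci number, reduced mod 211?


F(k) mod 211 for k=1..97:
1, 1, 2, 3, 5, 8, 13, 21, 34, 55, 89, 144, 22, 166, 188, 143, 120, 52, 172, 13, 185, 198, 172, 159, 120, 68, 188, 45, 22, 67, 89, 156, 34, 190, 13, 203, 5, 208, 2, 210, 1, 0, 1, 1, 2, 3, 5, 8, 13, 21, 34, 55, 89, 144, 22, 166, 188, 143, 120, 52, 172, 13, 185, 198, 172, 159, 120, 68, 188, 45, 22, 67, 89, 156, 34, 190, 13, 203, 5, 208, 2, 210, 1, 0, 1, 1, 2, 3, 5, 8, 13, 21, 34, 55, 89, 144, 22
F(97) mod 211 = 22


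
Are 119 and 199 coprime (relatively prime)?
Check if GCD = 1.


Euclidean algorithm:
199 = 1 * 119 + 80
119 = 1 * 80 + 39
80 = 2 * 39 + 2
39 = 19 * 2 + 1
2 = 2 * 1 + 0
GCD(119, 199) = 1

Yes, coprime (GCD = 1)


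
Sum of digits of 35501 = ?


3 + 5 + 5 + 0 + 1 = 14
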